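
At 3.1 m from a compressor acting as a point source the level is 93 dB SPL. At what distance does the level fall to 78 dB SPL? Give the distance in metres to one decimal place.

17.4 m

For a point source L₁ − L₂ = 20·log₁₀(r₂/r₁), so r₂ = r₁·10^((L₁−L₂)/20).
r₂ = 3.1·10^((93−78)/20) = 3.1·10^(15.0/20) = 17.43 m.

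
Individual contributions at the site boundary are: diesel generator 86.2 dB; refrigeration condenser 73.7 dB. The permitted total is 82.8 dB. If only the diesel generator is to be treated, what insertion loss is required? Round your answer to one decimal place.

4.0 dB

Fixed contribution from the other source: Σ 10^(L/10) = 10^(73.7/10) = 2.344e+07 (73.70 dB).
To meet 82.8 dB overall, the treated diesel generator may contribute at most 10^(82.8/10) − 2.344e+07 = 1.671e+08, i.e. 82.23 dB.
So the diesel generator must be reduced from 86.2 to 82.23 dB: IL = 3.97 dB.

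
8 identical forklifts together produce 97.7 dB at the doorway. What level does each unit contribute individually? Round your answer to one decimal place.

88.7 dB

8 equal contributions raise the level by 10·log₁₀ 8 = 9.031 dB, so each unit alone gives 97.7 − 9.031.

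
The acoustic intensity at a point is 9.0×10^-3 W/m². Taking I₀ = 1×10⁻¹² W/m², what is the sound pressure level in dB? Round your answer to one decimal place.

99.5 dB

L = 10·log₁₀(I/I₀) = 10·log₁₀(9.0×10^-3/10⁻¹²) = 10·log₁₀(9.0×10^9).
L = 10·(0.9542 + 9) = 99.54 dB.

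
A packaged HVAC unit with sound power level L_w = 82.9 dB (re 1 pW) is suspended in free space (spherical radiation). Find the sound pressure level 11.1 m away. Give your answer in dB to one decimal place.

L_p = L_w − 10·log₁₀(4π·r²) with r = 11.1 m.
4π·r² = 1548 m², 10·log₁₀ of that is 31.899 dB.
L_p = 82.9 − 31.899 = 51.00 dB.

51.0 dB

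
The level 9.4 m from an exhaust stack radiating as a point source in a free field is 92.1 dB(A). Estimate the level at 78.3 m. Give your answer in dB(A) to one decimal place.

For a point source, L₂ = L₁ − 20·log₁₀(r₂/r₁).
L₂ = 92.1 − 20·log₁₀(78.3/9.4) = 92.1 − 18.413 = 73.69 dB(A).

73.7 dB(A)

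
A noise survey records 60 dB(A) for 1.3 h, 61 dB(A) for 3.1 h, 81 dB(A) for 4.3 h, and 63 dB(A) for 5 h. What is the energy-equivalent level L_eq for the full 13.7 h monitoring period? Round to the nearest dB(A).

The energy average is taken in the linear domain: L_eq = 10·log₁₀[(Σ tᵢ·10^(Lᵢ/10))/T], T = 13.7 h.
Σ tᵢ·10^(Lᵢ/10) = 1.3·10^(60/10) + 3.1·10^(61/10) + 4.3·10^(81/10) + 5·10^(63/10) = 5.565e+08.
L_eq = 10·log₁₀(5.565e+08/13.7) = 76.09 dB(A).

76 dB(A)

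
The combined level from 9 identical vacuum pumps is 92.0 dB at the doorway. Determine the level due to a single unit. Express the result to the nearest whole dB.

82 dB

For N identical incoherent sources L_total = L₁ + 10·log₁₀ N, so L₁ = 92.0 − 10·log₁₀(9) = 92.0 − 9.542.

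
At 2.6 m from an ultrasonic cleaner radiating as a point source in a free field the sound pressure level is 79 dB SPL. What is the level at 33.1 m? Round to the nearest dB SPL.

57 dB SPL

For a point source, L₂ = L₁ − 20·log₁₀(r₂/r₁).
L₂ = 79 − 20·log₁₀(33.1/2.6) = 79 − 22.097 = 56.90 dB SPL.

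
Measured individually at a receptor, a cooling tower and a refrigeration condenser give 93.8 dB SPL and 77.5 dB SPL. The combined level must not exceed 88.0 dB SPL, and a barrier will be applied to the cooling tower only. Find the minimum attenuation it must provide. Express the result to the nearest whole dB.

Fixed contribution from the other source: Σ 10^(L/10) = 10^(77.5/10) = 5.623e+07 (77.50 dB SPL).
To meet 88.0 dB SPL overall, the treated cooling tower may contribute at most 10^(88.0/10) − 5.623e+07 = 5.747e+08, i.e. 87.59 dB SPL.
Required insertion loss = 93.8 − 87.59 = 6.21 dB.

6 dB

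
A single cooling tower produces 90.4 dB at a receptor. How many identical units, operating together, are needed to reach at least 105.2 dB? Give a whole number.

31

The shortfall is 105.2 − 90.4 = 14.8 dB, and N units add 10·log₁₀ N, so need 10·log₁₀ N ≥ 14.8.
N ≥ 10^(14.8/10) = 30.200, so N = 31.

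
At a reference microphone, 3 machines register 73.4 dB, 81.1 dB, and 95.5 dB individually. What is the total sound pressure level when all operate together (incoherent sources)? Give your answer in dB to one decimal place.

95.7 dB

For uncorrelated sources the intensities add, so convert each level to linear form, sum, and take 10·log₁₀ of the total.
Σ 10^(L/10) = 10^(73.4/10) + 10^(81.1/10) + 10^(95.5/10) = 3.699e+09.
L_total = 10·log₁₀(3.699e+09) = 95.68 dB.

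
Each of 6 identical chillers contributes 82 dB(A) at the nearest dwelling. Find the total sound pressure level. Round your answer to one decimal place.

N identical incoherent sources raise the level by 10·log₁₀ N.
L_total = 82 + 10·log₁₀(6) = 82 + 7.782 = 89.78 dB(A).

89.8 dB(A)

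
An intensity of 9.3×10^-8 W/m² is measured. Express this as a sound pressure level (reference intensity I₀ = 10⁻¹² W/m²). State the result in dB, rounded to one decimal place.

Dividing by I₀ shifts the exponent by 12: I/I₀ = 9.3×10^4.
L = 10·(0.9685 + 4) = 49.68 dB.

49.7 dB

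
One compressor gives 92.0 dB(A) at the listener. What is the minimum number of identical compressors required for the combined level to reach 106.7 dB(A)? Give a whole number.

The shortfall is 106.7 − 92.0 = 14.7 dB, and N units add 10·log₁₀ N, so need 10·log₁₀ N ≥ 14.7.
N ≥ 10^(14.7/10) = 29.512, so N = 30.

30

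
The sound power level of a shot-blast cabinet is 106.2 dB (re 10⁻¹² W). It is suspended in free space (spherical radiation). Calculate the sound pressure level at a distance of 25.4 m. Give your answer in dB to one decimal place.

Free-field spherical radiation: L_p = L_w − 10·log₁₀(4π·r²), r = 25.4 m.
4π·r² = 8107 m², 10·log₁₀ of that is 39.089 dB.
L_p = 106.2 − 39.089 = 67.11 dB.

67.1 dB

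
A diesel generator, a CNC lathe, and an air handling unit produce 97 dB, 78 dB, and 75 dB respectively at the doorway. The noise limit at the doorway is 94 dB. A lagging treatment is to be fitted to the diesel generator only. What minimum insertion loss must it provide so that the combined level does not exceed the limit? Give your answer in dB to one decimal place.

The untreated sources together contribute 10^(78/10) + 10^(75/10) = 9.472e+07, i.e. 79.76 dB.
The limit corresponds to 10^(94/10) = 2.512e+09; subtracting the fixed part leaves 2.417e+09 for the diesel generator, i.e. 93.83 dB.
So the diesel generator must be reduced from 97 to 93.83 dB: IL = 3.17 dB.

3.2 dB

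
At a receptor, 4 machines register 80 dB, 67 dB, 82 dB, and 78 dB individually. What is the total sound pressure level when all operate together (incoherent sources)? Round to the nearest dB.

For uncorrelated sources the intensities add, so convert each level to linear form, sum, and take 10·log₁₀ of the total.
Σ 10^(L/10) = 10^(80/10) + 10^(67/10) + 10^(82/10) + 10^(78/10) = 3.266e+08.
L_total = 10·log₁₀(3.266e+08) = 85.14 dB.

85 dB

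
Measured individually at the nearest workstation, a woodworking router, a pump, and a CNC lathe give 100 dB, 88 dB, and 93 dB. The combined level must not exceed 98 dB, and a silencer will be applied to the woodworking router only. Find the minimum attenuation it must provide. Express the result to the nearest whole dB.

The untreated sources together contribute 10^(88/10) + 10^(93/10) = 2.626e+09, i.e. 94.19 dB.
The limit corresponds to 10^(98/10) = 6.310e+09; subtracting the fixed part leaves 3.683e+09 for the woodworking router, i.e. 95.66 dB.
Required insertion loss = 100 − 95.66 = 4.34 dB.

4 dB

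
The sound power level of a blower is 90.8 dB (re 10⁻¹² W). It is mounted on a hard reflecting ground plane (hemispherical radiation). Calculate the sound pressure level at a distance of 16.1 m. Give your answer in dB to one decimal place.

The power spreads over a hemisphere of area 2π·r², so L_p = L_w − 10·log₁₀(2π·r²).
2π·r² = 1629 m², 10·log₁₀ of that is 32.118 dB.
L_p = 90.8 − 32.118 = 58.68 dB.

58.7 dB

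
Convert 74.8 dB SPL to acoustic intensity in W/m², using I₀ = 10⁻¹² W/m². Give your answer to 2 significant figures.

I/I₀ = 10^(74.8/10) = 3.02e+07, so I = 3.02e+07 × 10⁻¹² W/m².

3.0e-05 W/m²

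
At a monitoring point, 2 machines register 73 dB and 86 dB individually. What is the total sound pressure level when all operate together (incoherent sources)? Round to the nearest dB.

86 dB

For uncorrelated sources the intensities add, so convert each level to linear form, sum, and take 10·log₁₀ of the total.
Σ 10^(L/10) = 10^(73/10) + 10^(86/10) = 4.181e+08.
L_total = 10·log₁₀(4.181e+08) = 86.21 dB.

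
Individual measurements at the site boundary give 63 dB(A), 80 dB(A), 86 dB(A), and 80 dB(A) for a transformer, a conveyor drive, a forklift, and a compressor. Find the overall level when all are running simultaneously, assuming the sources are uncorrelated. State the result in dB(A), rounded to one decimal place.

Incoherent sources combine by intensity addition: L_total = 10·log₁₀(Σ 10^(L_i/10)).
Σ 10^(L/10) = 10^(63/10) + 10^(80/10) + 10^(86/10) + 10^(80/10) = 6.001e+08.
L_total = 10·log₁₀(6.001e+08) = 87.78 dB(A).

87.8 dB(A)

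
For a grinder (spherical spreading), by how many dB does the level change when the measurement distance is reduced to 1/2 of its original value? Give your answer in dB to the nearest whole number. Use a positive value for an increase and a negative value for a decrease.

+6 dB

With spherical spreading the level changes by −20·log₁₀(r₂/r₁).
ΔL = −20·log₁₀(0.5) = +6.02 dB.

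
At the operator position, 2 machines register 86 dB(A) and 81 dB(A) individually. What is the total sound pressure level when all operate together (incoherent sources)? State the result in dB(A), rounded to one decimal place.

For uncorrelated sources the intensities add, so convert each level to linear form, sum, and take 10·log₁₀ of the total.
Σ 10^(L/10) = 10^(86/10) + 10^(81/10) = 5.240e+08.
L_total = 10·log₁₀(5.240e+08) = 87.19 dB(A).

87.2 dB(A)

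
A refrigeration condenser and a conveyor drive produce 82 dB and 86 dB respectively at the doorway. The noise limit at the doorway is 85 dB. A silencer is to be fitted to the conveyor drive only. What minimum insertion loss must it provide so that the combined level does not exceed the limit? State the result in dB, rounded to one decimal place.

4.0 dB

Fixed contribution from the other source: Σ 10^(L/10) = 10^(82/10) = 1.585e+08 (82.00 dB).
To meet 85 dB overall, the treated conveyor drive may contribute at most 10^(85/10) − 1.585e+08 = 1.577e+08, i.e. 81.98 dB.
So the conveyor drive must be reduced from 86 to 81.98 dB: IL = 4.02 dB.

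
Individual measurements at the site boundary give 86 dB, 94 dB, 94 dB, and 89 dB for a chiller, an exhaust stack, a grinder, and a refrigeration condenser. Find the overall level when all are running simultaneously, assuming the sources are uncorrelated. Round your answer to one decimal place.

For uncorrelated sources the intensities add, so convert each level to linear form, sum, and take 10·log₁₀ of the total.
Σ 10^(L/10) = 10^(86/10) + 10^(94/10) + 10^(94/10) + 10^(89/10) = 6.216e+09.
L_total = 10·log₁₀(6.216e+09) = 97.94 dB.

97.9 dB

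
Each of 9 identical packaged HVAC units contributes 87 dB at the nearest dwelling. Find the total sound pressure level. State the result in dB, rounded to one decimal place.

96.5 dB

L_total = L₁ + 10·log₁₀ N for N identical incoherent sources.
L_total = 87 + 10·log₁₀(9) = 87 + 9.542 = 96.54 dB.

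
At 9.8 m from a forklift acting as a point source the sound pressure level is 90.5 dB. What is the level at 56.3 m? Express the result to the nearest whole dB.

75 dB

Point-source attenuation: ΔL = 20·log₁₀(r₂/r₁) = 20·log₁₀(56.3/9.8) = 15.186 dB.
L₂ = 90.5 − 20·log₁₀(56.3/9.8) = 90.5 − 15.186 = 75.31 dB.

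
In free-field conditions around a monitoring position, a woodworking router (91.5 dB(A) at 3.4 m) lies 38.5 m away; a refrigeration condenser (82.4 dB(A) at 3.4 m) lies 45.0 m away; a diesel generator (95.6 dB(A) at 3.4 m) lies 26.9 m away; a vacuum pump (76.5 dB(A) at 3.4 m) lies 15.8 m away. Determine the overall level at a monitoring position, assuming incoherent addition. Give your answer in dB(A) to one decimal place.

78.6 dB(A)

Propagate each source to the receiver with L = L_ref − 20·log₁₀(r/r_ref), then add intensities.
woodworking router: 91.5 − 20·log₁₀(38.5/3.4) = 91.5 − 21.08 = 70.42 dB(A).
refrigeration condenser: 82.4 − 20·log₁₀(45.0/3.4) = 82.4 − 22.43 = 59.97 dB(A).
diesel generator: 95.6 − 20·log₁₀(26.9/3.4) = 95.6 − 17.97 = 77.63 dB(A).
vacuum pump: 76.5 − 20·log₁₀(15.8/3.4) = 76.5 − 13.34 = 63.16 dB(A).
Σ 10^(L/10) = 7.208e+07 → L_total = 10·log₁₀(7.208e+07) = 78.58 dB(A).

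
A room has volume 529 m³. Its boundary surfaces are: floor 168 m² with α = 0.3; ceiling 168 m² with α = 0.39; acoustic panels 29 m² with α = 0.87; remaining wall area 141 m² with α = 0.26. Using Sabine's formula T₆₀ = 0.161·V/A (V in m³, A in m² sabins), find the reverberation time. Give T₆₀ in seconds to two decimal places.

Summing Sᵢαᵢ: 168·0.3 + 168·0.39 + 29·0.87 + 141·0.26 = 177.81 m².
T₆₀ = 0.161 × 529 / 177.81 = 0.479 s.

0.48 s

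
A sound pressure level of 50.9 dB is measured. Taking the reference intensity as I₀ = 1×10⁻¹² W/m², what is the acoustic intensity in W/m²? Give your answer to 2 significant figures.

I/I₀ = 10^(50.9/10) = 1.23e+05, so I = 1.23e+05 × 10⁻¹² W/m².

1.2e-07 W/m²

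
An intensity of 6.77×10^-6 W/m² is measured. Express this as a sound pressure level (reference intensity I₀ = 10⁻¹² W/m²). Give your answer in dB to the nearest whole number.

68 dB

Dividing by I₀ shifts the exponent by 12: I/I₀ = 6.77×10^6.
L = 10·(0.8306 + 6) = 68.31 dB.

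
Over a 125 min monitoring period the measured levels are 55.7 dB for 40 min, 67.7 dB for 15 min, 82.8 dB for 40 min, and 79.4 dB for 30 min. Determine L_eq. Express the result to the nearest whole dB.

79 dB

Weight each interval's intensity by its duration and average over T = 125 min:
Σ tᵢ·10^(Lᵢ/10) = 40·10^(55.7/10) + 15·10^(67.7/10) + 40·10^(82.8/10) + 30·10^(79.4/10) = 1.034e+10.
L_eq = 10·log₁₀(1.034e+10/125) = 79.18 dB.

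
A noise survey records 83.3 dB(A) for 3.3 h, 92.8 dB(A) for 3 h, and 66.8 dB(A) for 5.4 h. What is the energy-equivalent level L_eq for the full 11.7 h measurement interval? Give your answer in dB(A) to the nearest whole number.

87 dB(A)

The energy average is taken in the linear domain: L_eq = 10·log₁₀[(Σ tᵢ·10^(Lᵢ/10))/T], T = 11.7 h.
Σ tᵢ·10^(Lᵢ/10) = 3.3·10^(83.3/10) + 3·10^(92.8/10) + 5.4·10^(66.8/10) = 6.448e+09.
L_eq = 10·log₁₀(6.448e+09/11.7) = 87.41 dB(A).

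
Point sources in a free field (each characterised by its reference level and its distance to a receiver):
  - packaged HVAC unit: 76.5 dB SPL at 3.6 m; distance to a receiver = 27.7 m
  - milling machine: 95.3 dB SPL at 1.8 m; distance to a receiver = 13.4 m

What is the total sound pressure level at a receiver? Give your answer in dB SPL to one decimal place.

First find each source's level at the receiver (point-source: −20·log₁₀(r/r_ref)), then combine on an intensity basis.
packaged HVAC unit: 76.5 − 20·log₁₀(27.7/3.6) = 76.5 − 17.72 = 58.78 dB SPL.
milling machine: 95.3 − 20·log₁₀(13.4/1.8) = 95.3 − 17.44 = 77.86 dB SPL.
Σ 10^(L/10) = 6.190e+07 → L_total = 10·log₁₀(6.190e+07) = 77.92 dB SPL.

77.9 dB SPL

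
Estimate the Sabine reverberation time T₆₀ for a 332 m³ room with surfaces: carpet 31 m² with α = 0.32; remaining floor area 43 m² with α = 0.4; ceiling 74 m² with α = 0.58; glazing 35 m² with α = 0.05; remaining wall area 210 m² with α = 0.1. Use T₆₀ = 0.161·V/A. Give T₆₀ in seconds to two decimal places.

0.58 s

Summing Sᵢαᵢ: 31·0.32 + 43·0.4 + 74·0.58 + 35·0.05 + 210·0.1 = 92.79 m².
T₆₀ = 0.161 × 332 / 92.79 = 0.576 s.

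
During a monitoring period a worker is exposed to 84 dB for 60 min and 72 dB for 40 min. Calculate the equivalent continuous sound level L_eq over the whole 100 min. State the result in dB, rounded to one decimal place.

Weight each interval's intensity by its duration and average over T = 100 min:
Σ tᵢ·10^(Lᵢ/10) = 60·10^(84/10) + 40·10^(72/10) = 1.571e+10.
L_eq = 10·log₁₀(1.571e+10/100) = 81.96 dB.

82.0 dB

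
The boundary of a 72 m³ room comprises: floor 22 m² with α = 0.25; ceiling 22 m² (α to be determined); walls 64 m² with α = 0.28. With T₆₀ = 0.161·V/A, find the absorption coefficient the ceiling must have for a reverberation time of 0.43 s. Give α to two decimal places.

0.16

A = 0.161·V/T₆₀ = 0.161·72/0.43 = 26.96 m² sabins.
Absorption from the other surfaces = 22·0.25 + 64·0.28 = 23.42 m², so the ceiling must supply 3.54 m² over 22 m².
α = 3.54/22 = 0.161.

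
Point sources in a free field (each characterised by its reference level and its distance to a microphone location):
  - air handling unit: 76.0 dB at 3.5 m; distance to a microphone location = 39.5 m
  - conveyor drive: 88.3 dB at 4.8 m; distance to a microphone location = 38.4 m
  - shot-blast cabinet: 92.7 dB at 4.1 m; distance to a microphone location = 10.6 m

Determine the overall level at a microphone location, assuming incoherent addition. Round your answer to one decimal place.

Propagate each source to the receiver with L = L_ref − 20·log₁₀(r/r_ref), then add intensities.
air handling unit: 76.0 − 20·log₁₀(39.5/3.5) = 76.0 − 21.05 = 54.95 dB.
conveyor drive: 88.3 − 20·log₁₀(38.4/4.8) = 88.3 − 18.06 = 70.24 dB.
shot-blast cabinet: 92.7 − 20·log₁₀(10.6/4.1) = 92.7 − 8.25 = 84.45 dB.
Σ 10^(L/10) = 2.895e+08 → L_total = 10·log₁₀(2.895e+08) = 84.62 dB.

84.6 dB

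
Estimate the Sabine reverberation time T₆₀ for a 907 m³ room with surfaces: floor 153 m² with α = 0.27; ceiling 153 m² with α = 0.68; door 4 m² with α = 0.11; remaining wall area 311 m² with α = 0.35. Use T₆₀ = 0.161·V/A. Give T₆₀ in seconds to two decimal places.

0.57 s

A = Σ Sᵢαᵢ = 153·0.27 + 153·0.68 + 4·0.11 + 311·0.35 = 254.64 m².
T₆₀ = 0.161 × 907 / 254.64 = 0.573 s.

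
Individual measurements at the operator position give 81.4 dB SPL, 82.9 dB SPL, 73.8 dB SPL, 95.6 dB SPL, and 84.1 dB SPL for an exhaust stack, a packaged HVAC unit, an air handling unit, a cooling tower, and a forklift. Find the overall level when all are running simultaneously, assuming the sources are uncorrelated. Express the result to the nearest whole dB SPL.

96 dB SPL

Incoherent sources combine by intensity addition: L_total = 10·log₁₀(Σ 10^(L_i/10)).
Σ 10^(L/10) = 10^(81.4/10) + 10^(82.9/10) + 10^(73.8/10) + 10^(95.6/10) + 10^(84.1/10) = 4.245e+09.
L_total = 10·log₁₀(4.245e+09) = 96.28 dB SPL.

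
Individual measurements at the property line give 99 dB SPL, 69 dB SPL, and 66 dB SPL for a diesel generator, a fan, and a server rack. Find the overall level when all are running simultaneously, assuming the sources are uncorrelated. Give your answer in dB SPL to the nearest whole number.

99 dB SPL

Incoherent sources combine by intensity addition: L_total = 10·log₁₀(Σ 10^(L_i/10)).
Σ 10^(L/10) = 10^(99/10) + 10^(69/10) + 10^(66/10) = 7.955e+09.
L_total = 10·log₁₀(7.955e+09) = 99.01 dB SPL.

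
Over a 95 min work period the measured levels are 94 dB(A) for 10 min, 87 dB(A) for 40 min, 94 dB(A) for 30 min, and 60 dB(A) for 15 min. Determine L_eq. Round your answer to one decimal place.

The energy average is taken in the linear domain: L_eq = 10·log₁₀[(Σ tᵢ·10^(Lᵢ/10))/T], T = 95 min.
Σ tᵢ·10^(Lᵢ/10) = 10·10^(94/10) + 40·10^(87/10) + 30·10^(94/10) + 15·10^(60/10) = 1.205e+11.
L_eq = 10·log₁₀(1.205e+11/95) = 91.03 dB(A).

91.0 dB(A)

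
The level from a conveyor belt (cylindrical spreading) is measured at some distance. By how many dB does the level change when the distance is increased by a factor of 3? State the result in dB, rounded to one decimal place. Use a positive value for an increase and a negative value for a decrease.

-4.8 dB

Line-source spreading: ΔL = −10·log₁₀(r₂/r₁).
ΔL = −10·log₁₀(3) = -4.77 dB.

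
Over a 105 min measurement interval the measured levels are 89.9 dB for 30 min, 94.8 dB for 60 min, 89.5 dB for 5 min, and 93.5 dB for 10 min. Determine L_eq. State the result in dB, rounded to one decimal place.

93.5 dB

L_eq = 10·log₁₀[(1/T)·Σ tᵢ·10^(Lᵢ/10)] with T = 105 min.
Σ tᵢ·10^(Lᵢ/10) = 30·10^(89.9/10) + 60·10^(94.8/10) + 5·10^(89.5/10) + 10·10^(93.5/10) = 2.374e+11.
L_eq = 10·log₁₀(2.374e+11/105) = 93.54 dB.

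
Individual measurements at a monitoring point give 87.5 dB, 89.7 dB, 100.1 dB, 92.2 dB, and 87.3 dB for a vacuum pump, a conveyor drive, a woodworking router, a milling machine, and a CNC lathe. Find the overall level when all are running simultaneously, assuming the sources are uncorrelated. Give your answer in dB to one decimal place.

101.4 dB

For uncorrelated sources the intensities add, so convert each level to linear form, sum, and take 10·log₁₀ of the total.
Σ 10^(L/10) = 10^(87.5/10) + 10^(89.7/10) + 10^(100.1/10) + 10^(92.2/10) + 10^(87.3/10) = 1.393e+10.
L_total = 10·log₁₀(1.393e+10) = 101.44 dB.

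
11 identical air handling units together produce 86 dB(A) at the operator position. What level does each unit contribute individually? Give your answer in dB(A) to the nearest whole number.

76 dB(A)

For N identical incoherent sources L_total = L₁ + 10·log₁₀ N, so L₁ = 86 − 10·log₁₀(11) = 86 − 10.414.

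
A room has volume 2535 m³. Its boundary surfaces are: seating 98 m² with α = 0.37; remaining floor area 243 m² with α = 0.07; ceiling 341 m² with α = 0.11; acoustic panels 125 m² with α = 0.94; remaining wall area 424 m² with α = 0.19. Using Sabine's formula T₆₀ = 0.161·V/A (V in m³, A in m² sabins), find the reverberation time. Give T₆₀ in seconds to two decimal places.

A = Σ Sᵢαᵢ = 98·0.37 + 243·0.07 + 341·0.11 + 125·0.94 + 424·0.19 = 288.84 m².
T₆₀ = 0.161 × 2535 / 288.84 = 1.413 s.

1.41 s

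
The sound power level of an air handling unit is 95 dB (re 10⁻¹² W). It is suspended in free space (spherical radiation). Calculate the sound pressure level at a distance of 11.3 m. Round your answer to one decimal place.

62.9 dB

Free-field spherical radiation: L_p = L_w − 10·log₁₀(4π·r²), r = 11.3 m.
4π·r² = 1605 m², 10·log₁₀ of that is 32.054 dB.
L_p = 95 − 32.054 = 62.95 dB.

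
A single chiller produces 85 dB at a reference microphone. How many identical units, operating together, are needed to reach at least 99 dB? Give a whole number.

The shortfall is 99 − 85 = 14.0 dB, and N units add 10·log₁₀ N, so need 10·log₁₀ N ≥ 14.0.
N ≥ 10^(14.0/10) = 25.119, so N = 26.

26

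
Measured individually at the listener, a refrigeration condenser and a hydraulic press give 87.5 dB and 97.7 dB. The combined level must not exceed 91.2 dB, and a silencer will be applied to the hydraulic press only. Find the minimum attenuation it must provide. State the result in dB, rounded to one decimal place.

The untreated sources together contribute 10^(87.5/10) = 5.623e+08, i.e. 87.50 dB.
To meet 91.2 dB overall, the treated hydraulic press may contribute at most 10^(91.2/10) − 5.623e+08 = 7.559e+08, i.e. 88.78 dB.
Required insertion loss = 97.7 − 88.78 = 8.92 dB.

8.9 dB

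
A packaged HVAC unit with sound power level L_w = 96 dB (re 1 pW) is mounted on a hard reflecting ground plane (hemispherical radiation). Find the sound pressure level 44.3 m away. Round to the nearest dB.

Free-field hemispherical radiation: L_p = L_w − 10·log₁₀(2π·r²), r = 44.3 m.
2π·r² = 1.233e+04 m², 10·log₁₀ of that is 40.910 dB.
L_p = 96 − 40.910 = 55.09 dB.

55 dB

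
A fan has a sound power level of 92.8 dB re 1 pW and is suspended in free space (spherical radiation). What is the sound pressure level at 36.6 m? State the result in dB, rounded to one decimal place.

The power spreads over a sphere of area 4π·r², so L_p = L_w − 10·log₁₀(4π·r²).
4π·r² = 1.683e+04 m², 10·log₁₀ of that is 42.262 dB.
L_p = 92.8 − 42.262 = 50.54 dB.

50.5 dB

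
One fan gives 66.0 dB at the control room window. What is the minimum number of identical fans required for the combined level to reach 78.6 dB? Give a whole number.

The shortfall is 78.6 − 66.0 = 12.6 dB, and N units add 10·log₁₀ N, so need 10·log₁₀ N ≥ 12.6.
N ≥ 10^(12.6/10) = 18.197, so N = 19.

19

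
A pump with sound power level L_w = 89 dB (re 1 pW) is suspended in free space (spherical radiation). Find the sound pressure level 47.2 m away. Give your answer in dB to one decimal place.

44.5 dB

Free-field spherical radiation: L_p = L_w − 10·log₁₀(4π·r²), r = 47.2 m.
4π·r² = 2.8e+04 m², 10·log₁₀ of that is 44.471 dB.
L_p = 89 − 44.471 = 44.53 dB.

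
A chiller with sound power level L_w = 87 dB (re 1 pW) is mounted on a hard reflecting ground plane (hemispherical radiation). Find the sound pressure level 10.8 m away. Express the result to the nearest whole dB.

58 dB

The power spreads over a hemisphere of area 2π·r², so L_p = L_w − 10·log₁₀(2π·r²).
2π·r² = 732.9 m², 10·log₁₀ of that is 28.650 dB.
L_p = 87 − 28.650 = 58.35 dB.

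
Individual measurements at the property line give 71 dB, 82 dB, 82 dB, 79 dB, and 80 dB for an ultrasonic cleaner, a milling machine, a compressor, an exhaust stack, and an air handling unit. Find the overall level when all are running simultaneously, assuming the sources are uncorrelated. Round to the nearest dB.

Incoherent sources combine by intensity addition: L_total = 10·log₁₀(Σ 10^(L_i/10)).
Σ 10^(L/10) = 10^(71/10) + 10^(82/10) + 10^(82/10) + 10^(79/10) + 10^(80/10) = 5.090e+08.
L_total = 10·log₁₀(5.090e+08) = 87.07 dB.

87 dB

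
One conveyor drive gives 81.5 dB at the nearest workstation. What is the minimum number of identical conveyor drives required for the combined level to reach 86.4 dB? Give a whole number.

4

Need L₁ + 10·log₁₀ N ≥ 86.4, i.e. log₁₀ N ≥ 0.49.
N ≥ 10^(4.9/10) = 3.090, so N = 4.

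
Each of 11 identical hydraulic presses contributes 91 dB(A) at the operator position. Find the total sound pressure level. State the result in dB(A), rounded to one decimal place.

101.4 dB(A)

With 11 equal, uncorrelated contributions the intensity is 11× that of one unit, giving a rise of 10·log₁₀ 11.
L_total = 91 + 10·log₁₀(11) = 91 + 10.414 = 101.41 dB(A).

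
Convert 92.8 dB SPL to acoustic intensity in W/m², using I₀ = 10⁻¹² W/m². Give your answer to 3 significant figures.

I/I₀ = 10^(92.8/10) = 1.905e+09, so I = 1.905e+09 × 10⁻¹² W/m².

0.00191 W/m²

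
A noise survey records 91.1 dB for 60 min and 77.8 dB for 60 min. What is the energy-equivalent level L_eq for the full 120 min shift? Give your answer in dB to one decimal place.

88.3 dB

L_eq = 10·log₁₀[(1/T)·Σ tᵢ·10^(Lᵢ/10)] with T = 120 min.
Σ tᵢ·10^(Lᵢ/10) = 60·10^(91.1/10) + 60·10^(77.8/10) = 8.091e+10.
L_eq = 10·log₁₀(8.091e+10/120) = 88.29 dB.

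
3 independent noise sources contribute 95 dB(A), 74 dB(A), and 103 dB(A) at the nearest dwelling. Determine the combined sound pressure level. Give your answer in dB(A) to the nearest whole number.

104 dB(A)

For uncorrelated sources the intensities add, so convert each level to linear form, sum, and take 10·log₁₀ of the total.
Σ 10^(L/10) = 10^(95/10) + 10^(74/10) + 10^(103/10) = 2.314e+10.
L_total = 10·log₁₀(2.314e+10) = 103.64 dB(A).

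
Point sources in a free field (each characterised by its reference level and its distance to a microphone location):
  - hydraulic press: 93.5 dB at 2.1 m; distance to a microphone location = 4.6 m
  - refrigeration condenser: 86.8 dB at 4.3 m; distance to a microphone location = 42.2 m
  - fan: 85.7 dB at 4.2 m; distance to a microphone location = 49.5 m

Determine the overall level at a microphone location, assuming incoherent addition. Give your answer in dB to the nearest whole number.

First find each source's level at the receiver (point-source: −20·log₁₀(r/r_ref)), then combine on an intensity basis.
hydraulic press: 93.5 − 20·log₁₀(4.6/2.1) = 93.5 − 6.81 = 86.69 dB.
refrigeration condenser: 86.8 − 20·log₁₀(42.2/4.3) = 86.8 − 19.84 = 66.96 dB.
fan: 85.7 − 20·log₁₀(49.5/4.2) = 85.7 − 21.43 = 64.27 dB.
Σ 10^(L/10) = 4.742e+08 → L_total = 10·log₁₀(4.742e+08) = 86.76 dB.

87 dB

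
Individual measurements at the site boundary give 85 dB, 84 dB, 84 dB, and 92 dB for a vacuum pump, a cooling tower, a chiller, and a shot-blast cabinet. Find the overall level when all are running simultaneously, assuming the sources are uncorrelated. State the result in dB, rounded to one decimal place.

For uncorrelated sources the intensities add, so convert each level to linear form, sum, and take 10·log₁₀ of the total.
Σ 10^(L/10) = 10^(85/10) + 10^(84/10) + 10^(84/10) + 10^(92/10) = 2.403e+09.
L_total = 10·log₁₀(2.403e+09) = 93.81 dB.

93.8 dB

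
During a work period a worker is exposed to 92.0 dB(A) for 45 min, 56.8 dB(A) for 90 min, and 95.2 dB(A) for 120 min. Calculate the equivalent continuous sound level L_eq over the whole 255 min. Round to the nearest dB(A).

93 dB(A)

Weight each interval's intensity by its duration and average over T = 255 min:
Σ tᵢ·10^(Lᵢ/10) = 45·10^(92.0/10) + 90·10^(56.8/10) + 120·10^(95.2/10) = 4.687e+11.
L_eq = 10·log₁₀(4.687e+11/255) = 92.64 dB(A).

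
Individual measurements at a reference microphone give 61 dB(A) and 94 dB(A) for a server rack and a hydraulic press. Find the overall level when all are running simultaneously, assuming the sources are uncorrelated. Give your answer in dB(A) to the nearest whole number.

For uncorrelated sources the intensities add, so convert each level to linear form, sum, and take 10·log₁₀ of the total.
Σ 10^(L/10) = 10^(61/10) + 10^(94/10) = 2.513e+09.
L_total = 10·log₁₀(2.513e+09) = 94.00 dB(A).

94 dB(A)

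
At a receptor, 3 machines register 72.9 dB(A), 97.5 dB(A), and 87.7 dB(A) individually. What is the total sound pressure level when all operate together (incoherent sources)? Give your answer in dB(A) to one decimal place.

97.9 dB(A)

For uncorrelated sources the intensities add, so convert each level to linear form, sum, and take 10·log₁₀ of the total.
Σ 10^(L/10) = 10^(72.9/10) + 10^(97.5/10) + 10^(87.7/10) = 6.232e+09.
L_total = 10·log₁₀(6.232e+09) = 97.95 dB(A).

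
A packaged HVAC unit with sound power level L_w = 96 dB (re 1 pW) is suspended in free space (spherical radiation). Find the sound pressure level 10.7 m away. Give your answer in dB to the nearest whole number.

L_p = L_w − 10·log₁₀(4π·r²) with r = 10.7 m.
4π·r² = 1439 m², 10·log₁₀ of that is 31.580 dB.
L_p = 96 − 31.580 = 64.42 dB.

64 dB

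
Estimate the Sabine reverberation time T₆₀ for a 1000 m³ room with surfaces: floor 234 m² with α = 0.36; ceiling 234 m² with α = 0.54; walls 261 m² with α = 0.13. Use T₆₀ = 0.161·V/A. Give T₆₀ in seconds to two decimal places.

Summing Sᵢαᵢ: 234·0.36 + 234·0.54 + 261·0.13 = 244.53 m².
T₆₀ = 0.161 × 1000 / 244.53 = 0.658 s.

0.66 s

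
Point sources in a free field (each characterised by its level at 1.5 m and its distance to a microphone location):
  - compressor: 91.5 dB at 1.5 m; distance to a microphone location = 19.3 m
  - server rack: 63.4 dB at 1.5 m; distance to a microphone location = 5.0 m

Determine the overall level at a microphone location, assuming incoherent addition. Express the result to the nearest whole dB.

Apply inverse-square spreading to bring every level to the receiver, then sum 10^(L/10).
compressor: 91.5 − 20·log₁₀(19.3/1.5) = 91.5 − 22.19 = 69.31 dB.
server rack: 63.4 − 20·log₁₀(5.0/1.5) = 63.4 − 10.46 = 52.94 dB.
Σ 10^(L/10) = 8.729e+06 → L_total = 10·log₁₀(8.729e+06) = 69.41 dB.

69 dB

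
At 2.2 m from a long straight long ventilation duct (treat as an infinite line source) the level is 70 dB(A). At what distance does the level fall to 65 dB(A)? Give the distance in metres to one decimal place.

7.0 m

The 5.0 dB drop corresponds to a distance ratio of 10^(5.0/10) for a line source.
r₂ = 2.2·10^((70−65)/10) = 2.2·10^(5.0/10) = 6.96 m.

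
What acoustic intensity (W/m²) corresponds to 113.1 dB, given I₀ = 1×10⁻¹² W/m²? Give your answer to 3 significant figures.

0.204 W/m²

L = 10·log₁₀(I/I₀) ⇒ I = I₀·10^(L/10) = 10⁻¹² × 10^11.31.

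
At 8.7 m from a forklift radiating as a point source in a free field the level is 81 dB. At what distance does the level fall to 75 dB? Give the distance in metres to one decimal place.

The 6.0 dB drop corresponds to a distance ratio of 10^(6.0/20) for a point source.
r₂ = 8.7·10^((81−75)/20) = 8.7·10^(6.0/20) = 17.36 m.

17.4 m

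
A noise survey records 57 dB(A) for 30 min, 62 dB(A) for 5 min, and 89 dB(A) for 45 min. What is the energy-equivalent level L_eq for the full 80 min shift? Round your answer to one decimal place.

86.5 dB(A)

The energy average is taken in the linear domain: L_eq = 10·log₁₀[(Σ tᵢ·10^(Lᵢ/10))/T], T = 80 min.
Σ tᵢ·10^(Lᵢ/10) = 30·10^(57/10) + 5·10^(62/10) + 45·10^(89/10) = 3.577e+10.
L_eq = 10·log₁₀(3.577e+10/80) = 86.50 dB(A).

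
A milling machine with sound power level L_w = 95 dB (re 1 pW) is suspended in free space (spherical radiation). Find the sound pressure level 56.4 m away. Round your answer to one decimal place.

Free-field spherical radiation: L_p = L_w − 10·log₁₀(4π·r²), r = 56.4 m.
4π·r² = 3.997e+04 m², 10·log₁₀ of that is 46.018 dB.
L_p = 95 − 46.018 = 48.98 dB.

49.0 dB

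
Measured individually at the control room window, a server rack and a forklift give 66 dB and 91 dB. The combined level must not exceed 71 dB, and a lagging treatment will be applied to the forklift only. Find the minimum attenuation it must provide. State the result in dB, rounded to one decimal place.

Fixed contribution from the other source: Σ 10^(L/10) = 10^(66/10) = 3.981e+06 (66.00 dB).
To meet 71 dB overall, the treated forklift may contribute at most 10^(71/10) − 3.981e+06 = 8.608e+06, i.e. 69.35 dB.
So the forklift must be reduced from 91 to 69.35 dB: IL = 21.65 dB.

21.7 dB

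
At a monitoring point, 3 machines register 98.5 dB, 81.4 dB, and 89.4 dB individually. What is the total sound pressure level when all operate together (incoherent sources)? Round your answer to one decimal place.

For uncorrelated sources the intensities add, so convert each level to linear form, sum, and take 10·log₁₀ of the total.
Σ 10^(L/10) = 10^(98.5/10) + 10^(81.4/10) + 10^(89.4/10) = 8.088e+09.
L_total = 10·log₁₀(8.088e+09) = 99.08 dB.

99.1 dB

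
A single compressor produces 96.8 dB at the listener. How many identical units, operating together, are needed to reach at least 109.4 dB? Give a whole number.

N identical sources give L₁ + 10·log₁₀ N, so require 10·log₁₀ N ≥ 109.4 − 96.8 = 12.6 dB.
N ≥ 10^(12.6/10) = 18.197, so N = 19.

19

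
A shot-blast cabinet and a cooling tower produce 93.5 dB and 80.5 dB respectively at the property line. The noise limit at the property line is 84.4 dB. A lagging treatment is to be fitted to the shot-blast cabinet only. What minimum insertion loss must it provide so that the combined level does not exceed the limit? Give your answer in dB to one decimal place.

Fixed contribution from the other source: Σ 10^(L/10) = 10^(80.5/10) = 1.122e+08 (80.50 dB).
To meet 84.4 dB overall, the treated shot-blast cabinet may contribute at most 10^(84.4/10) − 1.122e+08 = 1.632e+08, i.e. 82.13 dB.
So the shot-blast cabinet must be reduced from 93.5 to 82.13 dB: IL = 11.37 dB.

11.4 dB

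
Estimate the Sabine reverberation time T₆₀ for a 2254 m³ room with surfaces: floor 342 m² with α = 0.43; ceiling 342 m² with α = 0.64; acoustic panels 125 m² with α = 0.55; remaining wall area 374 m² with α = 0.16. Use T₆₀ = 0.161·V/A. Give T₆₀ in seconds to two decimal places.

0.73 s

Summing Sᵢαᵢ: 342·0.43 + 342·0.64 + 125·0.55 + 374·0.16 = 494.53 m².
T₆₀ = 0.161·V/A = 0.161·2254/494.53 = 0.734 s.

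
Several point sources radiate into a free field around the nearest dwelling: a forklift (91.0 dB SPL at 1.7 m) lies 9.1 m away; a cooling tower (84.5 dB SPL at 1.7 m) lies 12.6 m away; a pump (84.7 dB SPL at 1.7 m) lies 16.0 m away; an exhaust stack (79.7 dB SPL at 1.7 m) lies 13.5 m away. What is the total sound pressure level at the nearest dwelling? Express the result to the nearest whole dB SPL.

77 dB SPL

Apply inverse-square spreading to bring every level to the receiver, then sum 10^(L/10).
forklift: 91.0 − 20·log₁₀(9.1/1.7) = 91.0 − 14.57 = 76.43 dB SPL.
cooling tower: 84.5 − 20·log₁₀(12.6/1.7) = 84.5 − 17.40 = 67.10 dB SPL.
pump: 84.7 − 20·log₁₀(16.0/1.7) = 84.7 − 19.47 = 65.23 dB SPL.
exhaust stack: 79.7 − 20·log₁₀(13.5/1.7) = 79.7 − 18.00 = 61.70 dB SPL.
Σ 10^(L/10) = 5.388e+07 → L_total = 10·log₁₀(5.388e+07) = 77.31 dB SPL.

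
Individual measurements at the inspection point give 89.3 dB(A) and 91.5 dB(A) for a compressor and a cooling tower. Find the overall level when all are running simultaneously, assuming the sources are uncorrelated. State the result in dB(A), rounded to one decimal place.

93.5 dB(A)

For uncorrelated sources the intensities add, so convert each level to linear form, sum, and take 10·log₁₀ of the total.
Σ 10^(L/10) = 10^(89.3/10) + 10^(91.5/10) = 2.264e+09.
L_total = 10·log₁₀(2.264e+09) = 93.55 dB(A).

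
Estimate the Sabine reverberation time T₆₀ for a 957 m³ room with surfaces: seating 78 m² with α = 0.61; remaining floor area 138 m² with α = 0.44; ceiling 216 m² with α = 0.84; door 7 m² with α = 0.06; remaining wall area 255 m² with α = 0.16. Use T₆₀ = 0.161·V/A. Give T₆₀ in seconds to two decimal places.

0.47 s

Summing Sᵢαᵢ: 78·0.61 + 138·0.44 + 216·0.84 + 7·0.06 + 255·0.16 = 330.96 m².
T₆₀ = 0.161 × 957 / 330.96 = 0.466 s.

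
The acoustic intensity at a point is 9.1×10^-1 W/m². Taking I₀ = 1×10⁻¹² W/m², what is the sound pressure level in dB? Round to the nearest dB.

Dividing by I₀ shifts the exponent by 12: I/I₀ = 9.1×10^11.
L = 10·(0.9590 + 11) = 119.59 dB.

120 dB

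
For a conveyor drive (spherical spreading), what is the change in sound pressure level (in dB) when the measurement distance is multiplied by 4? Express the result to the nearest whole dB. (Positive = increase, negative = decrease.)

Point-source spreading: ΔL = −20·log₁₀(r₂/r₁).
ΔL = −20·log₁₀(4) = -12.04 dB.

-12 dB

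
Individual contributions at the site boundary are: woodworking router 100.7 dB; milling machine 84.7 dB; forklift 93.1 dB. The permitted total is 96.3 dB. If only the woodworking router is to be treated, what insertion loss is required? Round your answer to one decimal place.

Everything except the woodworking router sums to 10^(84.7/10) + 10^(93.1/10) = 2.337e+09 in linear terms, 93.69 dB.
To meet 96.3 dB overall, the treated woodworking router may contribute at most 10^(96.3/10) − 2.337e+09 = 1.929e+09, i.e. 92.85 dB.
So the woodworking router must be reduced from 100.7 to 92.85 dB: IL = 7.85 dB.

7.8 dB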